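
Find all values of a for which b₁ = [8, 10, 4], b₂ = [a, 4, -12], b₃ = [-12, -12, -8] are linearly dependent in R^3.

a = -7

The set is linearly dependent precisely when det[b₁; b₂; b₃] = 0.
The determinant works out to 32*a + 224.
This vanishes exactly when a = -7.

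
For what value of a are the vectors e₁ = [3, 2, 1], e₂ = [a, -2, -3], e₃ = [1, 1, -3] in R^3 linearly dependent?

Dependence holds iff the 3×3 matrix [e₁ e₂ e₃] is singular.
The determinant works out to 7*a + 23.
This vanishes exactly when a = -23/7.

a = -23/7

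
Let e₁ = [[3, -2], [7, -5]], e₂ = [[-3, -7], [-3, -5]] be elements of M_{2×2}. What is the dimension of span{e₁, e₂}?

2

Represent each element by its coordinate vector in ℝ⁴.
Row-reduce the 2×4 matrix with these as rows.
The echelon form has 2 nonzero rows, so the rank is 2.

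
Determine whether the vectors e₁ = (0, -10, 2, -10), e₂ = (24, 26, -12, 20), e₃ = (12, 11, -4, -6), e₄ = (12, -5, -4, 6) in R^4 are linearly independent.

linearly dependent

Row-reduce the matrix whose columns are e₁, e₂, e₃, e₄.
The reduction yields 3 nonzero rows, so the rank is 3.
Since rank 3 < 4, the set is linearly dependent.
Indeed 2e₁ + e₂ - e₃ - e₄ = 0.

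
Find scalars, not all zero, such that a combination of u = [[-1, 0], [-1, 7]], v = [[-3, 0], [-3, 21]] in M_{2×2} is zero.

3u - v = 0

Write each element as a vector in ℝ⁴ using {E₁₁, E₁₂, E₂₁, E₂₂}.
Write the vectors as columns of a matrix and find a nonzero vector in its null space.
The free variable yields coefficients (3, -1) (any nonzero multiple also works).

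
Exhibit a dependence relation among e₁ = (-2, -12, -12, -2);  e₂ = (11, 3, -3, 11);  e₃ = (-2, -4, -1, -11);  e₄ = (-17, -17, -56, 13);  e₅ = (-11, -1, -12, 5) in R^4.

Set up α₁e₁ + … + α₅e₅ = 0 and solve the homogeneous system.
One solution (up to scaling) is (1, 2, 2, -1, 3).

e₁ + 2e₂ + 2e₃ - e₄ + 3e₅ = 0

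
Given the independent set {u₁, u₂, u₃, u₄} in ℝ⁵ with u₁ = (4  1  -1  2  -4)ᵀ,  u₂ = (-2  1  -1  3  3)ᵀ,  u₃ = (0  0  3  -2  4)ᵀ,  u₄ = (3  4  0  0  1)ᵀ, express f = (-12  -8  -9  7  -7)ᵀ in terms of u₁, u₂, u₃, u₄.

Solve the system with u₁, u₂, u₃, u₄ as columns and f as the right-hand side.
Back-substitution yields (a₁, …, a₄) = (-1, 1, -3, -2).

f = -u₁ + u₂ - 3u₃ - 2u₄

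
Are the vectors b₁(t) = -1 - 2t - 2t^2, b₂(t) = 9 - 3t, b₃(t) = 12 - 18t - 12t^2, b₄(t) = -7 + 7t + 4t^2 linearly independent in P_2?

Write each element as a coordinate vector in ℝ³ using {1, t, t^2}.
There are 4 vectors in a 3-dimensional space, so they cannot be linearly independent.

linearly dependent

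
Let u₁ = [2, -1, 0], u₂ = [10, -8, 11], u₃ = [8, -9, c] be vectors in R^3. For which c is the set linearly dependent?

c = 55/3

The set is linearly dependent precisely when det[u₁; u₂; u₃] = 0.
Cofactor expansion gives det = 110 - 6*c.
Setting this to zero gives c = 55/3.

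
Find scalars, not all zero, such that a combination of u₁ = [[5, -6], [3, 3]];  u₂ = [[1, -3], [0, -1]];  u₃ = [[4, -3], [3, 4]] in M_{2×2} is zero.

Pass to coordinate vectors relative to the basis {E₁₁, E₁₂, E₂₁, E₂₂}.
Row-reduce the matrix with u₁, u₂, u₃ as columns; the null space gives the coefficients.
One solution (up to scaling) is (1, -1, -1).

u₁ - u₂ - u₃ = 0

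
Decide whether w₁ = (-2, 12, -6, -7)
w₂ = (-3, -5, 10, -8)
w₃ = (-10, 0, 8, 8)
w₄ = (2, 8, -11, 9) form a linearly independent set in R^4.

Row-reduce the matrix whose columns are w₁, w₂, w₃, w₄.
The reduction yields 4 nonzero rows, so the rank is 4.
Since rank = 4 (the number of vectors), the set is linearly independent.

linearly independent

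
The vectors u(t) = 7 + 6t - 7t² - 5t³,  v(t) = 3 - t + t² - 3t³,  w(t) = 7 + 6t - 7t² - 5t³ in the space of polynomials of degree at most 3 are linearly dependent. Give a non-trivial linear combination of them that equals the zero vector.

u - w = 0

Take coordinates with respect to {1, t, …, t³}.
Write the vectors as columns of a matrix and find a nonzero vector in its null space.
A generator of the null space is (1, 0, -1).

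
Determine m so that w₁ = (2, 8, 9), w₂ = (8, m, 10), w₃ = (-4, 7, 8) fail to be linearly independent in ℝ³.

m = 9

Place the vectors as rows of a 3×3 matrix; dependence ⇔ determinant zero.
Cofactor expansion gives det = 52*m - 468.
Solving 52*m - 468 = 0 yields m = 9.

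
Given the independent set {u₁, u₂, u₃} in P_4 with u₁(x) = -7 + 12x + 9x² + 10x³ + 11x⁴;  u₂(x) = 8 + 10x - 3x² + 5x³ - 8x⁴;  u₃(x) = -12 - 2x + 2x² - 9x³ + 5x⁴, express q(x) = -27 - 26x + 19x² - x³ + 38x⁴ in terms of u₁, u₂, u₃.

q = u₁ - 4u₂ - u₃

Take coordinate vectors relative to {1, x, …, x⁴}.
Set up the augmented matrix [u₁ | u₂ | u₃ | q] and row-reduce.
Row-reducing the augmented matrix gives the unique coefficients (c₁, c₂, c₃) = (1, -4, -1).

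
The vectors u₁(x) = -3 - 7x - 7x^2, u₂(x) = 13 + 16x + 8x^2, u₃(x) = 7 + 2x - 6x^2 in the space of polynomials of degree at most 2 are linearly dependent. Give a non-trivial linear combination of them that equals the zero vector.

Pass to coordinate vectors relative to the basis {1, x, x^2}.
Row-reduce the matrix with u₁, u₂, u₃ as columns; the null space gives the coefficients.
The free variable yields coefficients (2, 1, -1) (any nonzero multiple also works).

2u₁ + u₂ - u₃ = 0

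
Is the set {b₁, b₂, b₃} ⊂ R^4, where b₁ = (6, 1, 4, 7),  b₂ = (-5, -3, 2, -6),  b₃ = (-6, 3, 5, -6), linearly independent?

linearly independent

Row-reduce the matrix whose columns are b₁, b₂, b₃.
The reduction yields 3 nonzero rows, so the rank is 3.
Since rank = 3 (the number of vectors), the set is linearly independent.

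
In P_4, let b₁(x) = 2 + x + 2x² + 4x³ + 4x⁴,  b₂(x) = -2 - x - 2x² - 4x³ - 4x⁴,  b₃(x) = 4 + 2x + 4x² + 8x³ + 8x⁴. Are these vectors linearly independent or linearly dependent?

linearly dependent

Take coordinates with respect to the standard basis {1, x, …, x⁴}.
Row-reduce the matrix whose columns are b₁, b₂, b₃.
The reduction yields 1 nonzero row, so the rank is 1.
Since rank 1 < 3, the set is linearly dependent.
Indeed b₁ + b₂ = 0.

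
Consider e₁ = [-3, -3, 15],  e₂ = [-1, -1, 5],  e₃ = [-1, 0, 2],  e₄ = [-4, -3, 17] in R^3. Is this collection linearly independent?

There are 4 vectors in a 3-dimensional space, so they cannot be linearly independent.

linearly dependent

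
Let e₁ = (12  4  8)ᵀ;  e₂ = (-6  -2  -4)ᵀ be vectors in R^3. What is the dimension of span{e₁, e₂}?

Row-reduce the 2×3 matrix with these as rows.
There is 1 pivot column, so rank = 1.

1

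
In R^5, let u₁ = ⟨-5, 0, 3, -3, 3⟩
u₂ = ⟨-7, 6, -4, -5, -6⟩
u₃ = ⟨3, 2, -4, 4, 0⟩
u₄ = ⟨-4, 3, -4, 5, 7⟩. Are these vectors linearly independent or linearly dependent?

Row-reduce the matrix whose columns are u₁, u₂, u₃, u₄.
The reduction yields 4 nonzero rows, so the rank is 4.
Since rank = 4 (the number of vectors), the set is linearly independent.

linearly independent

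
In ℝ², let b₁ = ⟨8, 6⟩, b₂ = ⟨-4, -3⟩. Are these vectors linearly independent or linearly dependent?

linearly dependent

One vector is a scalar multiple of another, so the set is dependent.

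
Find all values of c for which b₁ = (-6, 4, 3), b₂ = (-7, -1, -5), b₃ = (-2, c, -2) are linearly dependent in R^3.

Place the vectors as rows of a 3×3 matrix; dependence ⇔ determinant zero.
Expanding, det = -51*c - 34.
This vanishes exactly when c = -2/3.

c = -2/3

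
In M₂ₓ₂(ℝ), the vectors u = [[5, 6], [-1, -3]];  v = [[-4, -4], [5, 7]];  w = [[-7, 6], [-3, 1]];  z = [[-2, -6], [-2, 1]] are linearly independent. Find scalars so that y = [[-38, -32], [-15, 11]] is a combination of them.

Identify each element with its coordinate vector in ℝ⁴ via {E₁₁, E₁₂, E₂₁, E₂₂}.
Write y = c₁u + … + c₄z and equate components.
Row-reducing the augmented matrix gives the unique coefficients (c₁, …, c₄) = (-4, -1, 2, 4).

y = -4u - v + 2w + 4z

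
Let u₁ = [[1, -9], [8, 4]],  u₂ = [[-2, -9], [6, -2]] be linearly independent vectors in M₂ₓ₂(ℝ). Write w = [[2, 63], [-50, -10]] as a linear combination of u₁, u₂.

w = -4u₁ - 3u₂

Take coordinate vectors relative to {E₁₁, E₁₂, E₂₁, E₂₂}.
Since u₁, u₂ are independent, the coefficients expressing w are uniquely determined by a linear system.
Row-reducing the augmented matrix gives the unique coefficients (a₁, a₂) = (-4, -3).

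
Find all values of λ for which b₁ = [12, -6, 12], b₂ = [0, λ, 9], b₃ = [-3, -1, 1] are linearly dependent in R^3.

λ = -45/8

Place the vectors as rows of a 3×3 matrix; dependence ⇔ determinant zero.
Cofactor expansion gives det = 48*λ + 270.
Setting this to zero gives λ = -45/8.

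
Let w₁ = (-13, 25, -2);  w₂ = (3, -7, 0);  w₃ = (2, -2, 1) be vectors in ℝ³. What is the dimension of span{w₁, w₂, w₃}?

dim = 2

Form the matrix with w₁, w₂, w₃ as columns and reduce.
The echelon form has 2 nonzero rows, so the rank is 2.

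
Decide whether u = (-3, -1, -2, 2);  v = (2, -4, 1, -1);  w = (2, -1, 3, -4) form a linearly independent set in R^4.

Place the vectors as rows of a 3×4 matrix and reduce to echelon form.
The reduction yields 3 nonzero rows, so the rank is 3.
Since rank = 3 (the number of vectors), the set is linearly independent.

linearly independent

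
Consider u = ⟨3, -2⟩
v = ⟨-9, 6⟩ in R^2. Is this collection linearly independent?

linearly dependent

Row-reduce the matrix whose columns are u, v.
The reduction yields 1 nonzero row, so the rank is 1.
Since rank 1 < 2, the set is linearly dependent.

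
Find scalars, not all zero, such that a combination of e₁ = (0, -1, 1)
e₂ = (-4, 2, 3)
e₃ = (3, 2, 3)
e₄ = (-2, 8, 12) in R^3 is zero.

Write the vectors as columns of a matrix and find a nonzero vector in its null space.
The free variable yields coefficients (0, 2, 2, -1) (any nonzero multiple also works).

2e₂ + 2e₃ - e₄ = 0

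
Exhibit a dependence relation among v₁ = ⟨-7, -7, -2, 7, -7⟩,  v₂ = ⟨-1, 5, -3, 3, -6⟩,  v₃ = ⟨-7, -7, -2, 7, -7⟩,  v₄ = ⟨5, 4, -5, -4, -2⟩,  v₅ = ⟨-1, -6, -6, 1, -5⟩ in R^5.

Solve the homogeneous system with v₁, v₂, v₃, v₄, v₅ as columns by row-reducing the coefficient matrix.
One solution (up to scaling) is (1, 0, -1, 0, 0).

v₁ - v₃ = 0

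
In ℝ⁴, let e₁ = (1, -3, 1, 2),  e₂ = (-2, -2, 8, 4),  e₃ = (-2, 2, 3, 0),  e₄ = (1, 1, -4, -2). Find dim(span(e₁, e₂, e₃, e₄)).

Apply Gaussian elimination to the matrix whose rows are e₁, e₂, e₃, e₄.
There are 2 pivot columns, so rank = 2.

dim = 2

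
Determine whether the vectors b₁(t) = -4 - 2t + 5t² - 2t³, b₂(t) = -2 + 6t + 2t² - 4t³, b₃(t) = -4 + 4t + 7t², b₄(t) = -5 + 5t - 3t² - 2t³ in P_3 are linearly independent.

Write each element as a coordinate vector in ℝ⁴ using {1, t, …, t³}.
Form the 4×4 matrix with these as columns; its determinant is -1368.
A nonzero determinant means the columns are linearly independent.

linearly independent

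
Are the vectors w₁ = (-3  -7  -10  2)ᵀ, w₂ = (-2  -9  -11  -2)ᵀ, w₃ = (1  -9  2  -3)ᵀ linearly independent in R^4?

linearly independent

Place the vectors as rows of a 3×4 matrix and reduce to echelon form.
The reduction yields 3 nonzero rows, so the rank is 3.
Since rank = 3 (the number of vectors), the set is linearly independent.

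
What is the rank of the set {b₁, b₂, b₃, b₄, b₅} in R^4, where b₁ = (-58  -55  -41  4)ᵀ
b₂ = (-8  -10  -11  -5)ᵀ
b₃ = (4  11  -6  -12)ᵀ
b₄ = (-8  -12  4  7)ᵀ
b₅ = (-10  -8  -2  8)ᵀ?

4

Form the matrix with b₁, b₂, b₃, b₄, b₅ as columns and reduce.
Reduction leaves 4 leading entries, giving rank 4.
(With 5 elements in a 4-dimensional space the rank is at most 4.)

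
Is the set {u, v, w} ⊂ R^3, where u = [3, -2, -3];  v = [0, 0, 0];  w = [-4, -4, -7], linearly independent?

One of the vectors is the zero vector, so the set is linearly dependent.

linearly dependent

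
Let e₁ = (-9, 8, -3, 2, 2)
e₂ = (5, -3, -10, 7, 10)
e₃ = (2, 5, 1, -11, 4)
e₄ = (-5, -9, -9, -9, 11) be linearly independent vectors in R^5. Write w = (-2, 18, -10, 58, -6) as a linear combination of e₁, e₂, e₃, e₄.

Set up the augmented matrix [e₁ | e₂ | e₃ | e₄ | w] and row-reduce.
Row-reducing the augmented matrix gives the unique coefficients (a₁, …, a₄) = (2, 2, -2, -2).

w = 2e₁ + 2e₂ - 2e₃ - 2e₄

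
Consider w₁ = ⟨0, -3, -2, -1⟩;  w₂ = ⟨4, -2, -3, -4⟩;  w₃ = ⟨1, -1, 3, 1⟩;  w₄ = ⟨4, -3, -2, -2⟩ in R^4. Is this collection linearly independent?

linearly independent

Place the vectors as rows of a 4×4 matrix and reduce to echelon form.
The reduction yields 4 nonzero rows, so the rank is 4.
Since rank = 4 (the number of vectors), the set is linearly independent.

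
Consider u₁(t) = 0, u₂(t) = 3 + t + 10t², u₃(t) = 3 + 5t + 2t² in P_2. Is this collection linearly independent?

linearly dependent

Take coordinates with respect to the standard basis {1, t, t²}.
One of the vectors is the zero vector, so the set is linearly dependent.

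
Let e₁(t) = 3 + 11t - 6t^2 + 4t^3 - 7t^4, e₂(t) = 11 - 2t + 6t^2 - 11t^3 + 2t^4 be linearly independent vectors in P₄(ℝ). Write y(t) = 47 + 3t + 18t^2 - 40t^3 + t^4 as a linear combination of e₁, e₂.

Take coordinate vectors relative to {1, t, …, t^4}.
Write y = α₁e₁ + α₂e₂ and equate components.
Row-reducing the augmented matrix gives the unique coefficients (α₁, α₂) = (1, 4).

y = e₁ + 4e₂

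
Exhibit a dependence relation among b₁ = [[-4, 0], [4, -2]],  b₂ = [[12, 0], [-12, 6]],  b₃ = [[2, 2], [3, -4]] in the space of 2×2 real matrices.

Take coordinates with respect to {E₁₁, E₁₂, E₂₁, E₂₂}.
Row-reduce the matrix with b₁, b₂, b₃ as columns; the null space gives the coefficients.
One solution (up to scaling) is (3, 1, 0).

3b₁ + b₂ = 0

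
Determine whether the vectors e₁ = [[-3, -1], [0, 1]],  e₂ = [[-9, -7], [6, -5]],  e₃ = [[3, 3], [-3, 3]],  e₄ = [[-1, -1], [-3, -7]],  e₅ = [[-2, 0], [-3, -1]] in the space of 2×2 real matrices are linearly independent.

linearly dependent

Write each element as a coordinate vector in ℝ⁴ using {E₁₁, E₁₂, E₂₁, E₂₂}.
There are 5 vectors in a 4-dimensional space, so they cannot be linearly independent.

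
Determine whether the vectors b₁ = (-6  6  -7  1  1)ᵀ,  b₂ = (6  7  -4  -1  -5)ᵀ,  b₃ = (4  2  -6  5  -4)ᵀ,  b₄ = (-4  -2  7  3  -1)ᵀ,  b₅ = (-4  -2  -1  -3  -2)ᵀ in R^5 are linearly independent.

Form the 5×5 matrix with these as columns; its determinant is -27962.
A nonzero determinant means the columns are linearly independent.

linearly independent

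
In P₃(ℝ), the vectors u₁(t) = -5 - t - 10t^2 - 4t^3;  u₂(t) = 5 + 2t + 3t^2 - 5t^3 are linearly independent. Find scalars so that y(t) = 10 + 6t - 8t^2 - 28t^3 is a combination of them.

y = 2u₁ + 4u₂

Identify each element with its coordinate vector in ℝ⁴ via {1, t, …, t^3}.
Write y = α₁u₁ + α₂u₂ and equate components.
Row-reducing the augmented matrix gives the unique coefficients (α₁, α₂) = (2, 4).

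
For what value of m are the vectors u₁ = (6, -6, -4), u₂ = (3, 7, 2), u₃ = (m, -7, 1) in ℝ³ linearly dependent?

m = -57/4

Place the vectors as rows of a 3×3 matrix; dependence ⇔ determinant zero.
Cofactor expansion gives det = 16*m + 228.
Solving 16*m + 228 = 0 yields m = -57/4.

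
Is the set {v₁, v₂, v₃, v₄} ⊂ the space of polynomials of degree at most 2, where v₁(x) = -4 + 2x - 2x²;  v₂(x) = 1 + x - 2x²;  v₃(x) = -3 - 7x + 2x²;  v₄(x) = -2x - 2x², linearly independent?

linearly dependent

Take coordinates with respect to the standard basis {1, x, x²}.
There are 4 vectors in a 3-dimensional space, so they cannot be linearly independent.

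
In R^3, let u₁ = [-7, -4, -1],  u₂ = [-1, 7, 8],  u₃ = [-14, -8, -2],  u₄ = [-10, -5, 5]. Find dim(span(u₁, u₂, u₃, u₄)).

3

Row-reduce the 4×3 matrix with these as rows.
Exactly 3 pivots survive; hence the rank is 3.
(With 4 elements in a 3-dimensional space the rank is at most 3.)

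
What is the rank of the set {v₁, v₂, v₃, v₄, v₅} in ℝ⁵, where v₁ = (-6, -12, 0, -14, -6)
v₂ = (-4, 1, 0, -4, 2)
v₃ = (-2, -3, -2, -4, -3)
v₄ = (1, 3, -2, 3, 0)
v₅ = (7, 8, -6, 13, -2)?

Form the matrix with v₁, v₂, v₃, v₄, v₅ as columns and reduce.
Reduction leaves 3 leading entries, giving rank 3.

3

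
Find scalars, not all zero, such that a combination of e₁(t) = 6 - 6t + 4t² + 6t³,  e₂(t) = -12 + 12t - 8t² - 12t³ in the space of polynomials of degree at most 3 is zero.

2e₁ + e₂ = 0

Pass to coordinate vectors relative to the basis {1, t, …, t³}.
Set up α₁e₁ + α₂e₂ = 0 and solve the homogeneous system.
A generator of the null space is (2, 1).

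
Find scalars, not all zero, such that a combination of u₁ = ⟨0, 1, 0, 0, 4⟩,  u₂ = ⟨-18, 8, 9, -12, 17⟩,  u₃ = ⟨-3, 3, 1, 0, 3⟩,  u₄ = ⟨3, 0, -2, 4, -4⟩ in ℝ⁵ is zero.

u₁ + u₂ - 3u₃ + 3u₄ = 0

Solve the homogeneous system with u₁, u₂, u₃, u₄ as columns by row-reducing the coefficient matrix.
A generator of the null space is (1, 1, -3, 3).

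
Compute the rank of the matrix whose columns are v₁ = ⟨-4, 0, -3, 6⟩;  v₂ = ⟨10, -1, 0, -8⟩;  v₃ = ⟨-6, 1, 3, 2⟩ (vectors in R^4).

rank 2

Put the 4×3 matrix [v₁|v₂|v₃] into echelon form.
The echelon form has 2 nonzero rows, so the rank is 2.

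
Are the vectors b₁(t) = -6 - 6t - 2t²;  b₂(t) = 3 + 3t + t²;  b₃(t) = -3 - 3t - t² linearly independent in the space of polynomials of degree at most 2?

Take coordinates with respect to the standard basis {1, t, t²}.
Form the 3×3 matrix with these as columns; its determinant is 0.
A zero determinant means the columns are linearly dependent.

linearly dependent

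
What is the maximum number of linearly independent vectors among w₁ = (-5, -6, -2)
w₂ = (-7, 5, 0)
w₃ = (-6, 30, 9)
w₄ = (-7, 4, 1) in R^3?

Put the 3×4 matrix [w₁|w₂|w₃|w₄] into echelon form.
Reduction leaves 3 leading entries, giving rank 3.
(With 4 elements in a 3-dimensional space the rank is at most 3.)

3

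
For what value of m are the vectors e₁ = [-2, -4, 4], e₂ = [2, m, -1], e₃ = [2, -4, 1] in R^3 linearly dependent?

m = -4/5

The set is linearly dependent precisely when det[e₁; e₂; e₃] = 0.
The determinant works out to -10*m - 8.
Solving -10*m - 8 = 0 yields m = -4/5.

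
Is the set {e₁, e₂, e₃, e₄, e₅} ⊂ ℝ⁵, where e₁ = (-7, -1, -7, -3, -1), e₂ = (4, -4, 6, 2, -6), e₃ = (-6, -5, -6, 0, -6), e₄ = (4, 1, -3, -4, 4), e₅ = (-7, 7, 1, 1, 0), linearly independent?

linearly independent

The matrix [e₁|e₂|e₃|e₄|e₅] has determinant -4726.
A nonzero determinant means the columns are linearly independent.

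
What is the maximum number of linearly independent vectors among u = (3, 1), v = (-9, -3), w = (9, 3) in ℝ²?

Put the 2×3 matrix [u|v|w] into echelon form.
Reduction leaves 1 leading entry, giving rank 1.
(With 3 elements in a 2-dimensional space the rank is at most 2.)

1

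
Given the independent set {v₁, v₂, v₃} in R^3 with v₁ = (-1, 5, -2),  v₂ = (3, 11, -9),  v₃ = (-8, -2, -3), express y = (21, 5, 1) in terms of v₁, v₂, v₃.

y = -2v₁ + v₂ - 2v₃

Solve the system with v₁, v₂, v₃ as columns and y as the right-hand side.
The system has the unique solution (a₁, a₂, a₃) = (-2, 1, -2).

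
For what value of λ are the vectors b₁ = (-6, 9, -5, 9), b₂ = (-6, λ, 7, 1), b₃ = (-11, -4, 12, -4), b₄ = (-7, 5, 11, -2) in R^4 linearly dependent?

λ = 23/3

Place the vectors as rows of a 4×4 matrix; dependence ⇔ determinant zero.
Cofactor expansion gives det = 3703 - 483*λ.
Solving 3703 - 483*λ = 0 yields λ = 23/3.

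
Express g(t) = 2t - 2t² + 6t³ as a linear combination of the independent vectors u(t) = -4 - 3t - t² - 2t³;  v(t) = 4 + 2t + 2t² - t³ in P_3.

g = -2u - 2v

Work in coordinates with respect to the standard basis {1, t, …, t³}.
Solve the system with u, v as columns and g as the right-hand side.
Back-substitution yields (a₁, a₂) = (-2, -2).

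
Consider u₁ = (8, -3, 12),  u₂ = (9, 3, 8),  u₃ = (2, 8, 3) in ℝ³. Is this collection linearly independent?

linearly independent

Place the vectors as rows of a 3×3 matrix and reduce to echelon form.
The reduction yields 3 nonzero rows, so the rank is 3.
Since rank = 3 (the number of vectors), the set is linearly independent.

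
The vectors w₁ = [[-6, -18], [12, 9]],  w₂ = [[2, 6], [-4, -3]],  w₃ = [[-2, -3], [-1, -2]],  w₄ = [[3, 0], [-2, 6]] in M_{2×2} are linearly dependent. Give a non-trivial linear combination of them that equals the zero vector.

Take coordinates with respect to {E₁₁, E₁₂, E₂₁, E₂₂}.
Solve the homogeneous system with w₁, w₂, w₃, w₄ as columns by row-reducing the coefficient matrix.
A generator of the null space is (1, 3, 0, 0).

w₁ + 3w₂ = 0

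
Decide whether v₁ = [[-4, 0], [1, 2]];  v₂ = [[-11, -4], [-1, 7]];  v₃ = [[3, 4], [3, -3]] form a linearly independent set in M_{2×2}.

linearly dependent

Take coordinates with respect to the standard basis {E₁₁, E₁₂, E₂₁, E₂₂}.
Place the vectors as rows of a 3×4 matrix and reduce to echelon form.
The reduction yields 2 nonzero rows, so the rank is 2.
Since rank 2 < 3, the set is linearly dependent.
Indeed 2v₁ - v₂ - v₃ = 0.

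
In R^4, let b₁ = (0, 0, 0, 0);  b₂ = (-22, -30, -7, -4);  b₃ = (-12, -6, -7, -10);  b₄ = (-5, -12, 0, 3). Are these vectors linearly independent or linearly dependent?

One of the vectors is the zero vector, so the set is linearly dependent.

linearly dependent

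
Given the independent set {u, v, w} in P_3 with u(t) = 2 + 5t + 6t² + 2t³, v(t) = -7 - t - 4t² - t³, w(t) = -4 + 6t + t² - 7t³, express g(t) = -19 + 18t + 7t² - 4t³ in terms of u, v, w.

g = 3u + 3v + w

Take coordinate vectors relative to {1, t, …, t³}.
Solve the system with u, v, w as columns and g as the right-hand side.
Back-substitution yields (a₁, a₂, a₃) = (3, 3, 1).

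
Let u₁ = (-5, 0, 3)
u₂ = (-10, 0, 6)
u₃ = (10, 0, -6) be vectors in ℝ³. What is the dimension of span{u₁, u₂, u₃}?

Put the 3×3 matrix [u₁|u₂|u₃] into echelon form.
Reduction leaves 1 leading entry, giving rank 1.

1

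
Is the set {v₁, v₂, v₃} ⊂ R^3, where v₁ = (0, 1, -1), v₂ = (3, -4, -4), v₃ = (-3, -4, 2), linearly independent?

linearly independent

Form the 3×3 matrix with these as columns; its determinant is 30.
A nonzero determinant means the columns are linearly independent.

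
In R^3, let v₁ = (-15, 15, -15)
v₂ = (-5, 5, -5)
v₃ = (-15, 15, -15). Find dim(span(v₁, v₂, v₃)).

dim = 1

Apply Gaussian elimination to the matrix whose rows are v₁, v₂, v₃.
There is 1 pivot column, so rank = 1.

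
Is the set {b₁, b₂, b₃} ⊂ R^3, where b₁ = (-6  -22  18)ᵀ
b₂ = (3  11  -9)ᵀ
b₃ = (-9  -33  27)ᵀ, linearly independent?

linearly dependent

Form the 3×3 matrix with these as columns; its determinant is 0.
A zero determinant means the columns are linearly dependent.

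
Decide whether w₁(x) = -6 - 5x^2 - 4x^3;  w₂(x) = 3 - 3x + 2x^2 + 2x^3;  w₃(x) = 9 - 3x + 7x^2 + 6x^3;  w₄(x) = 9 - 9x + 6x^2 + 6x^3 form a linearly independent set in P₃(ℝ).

linearly dependent

Write each element as a coordinate vector in ℝ⁴ using {1, x, …, x^3}.
Row-reduce the matrix whose columns are w₁, w₂, w₃, w₄.
The reduction yields 2 nonzero rows, so the rank is 2.
Since rank 2 < 4, the set is linearly dependent.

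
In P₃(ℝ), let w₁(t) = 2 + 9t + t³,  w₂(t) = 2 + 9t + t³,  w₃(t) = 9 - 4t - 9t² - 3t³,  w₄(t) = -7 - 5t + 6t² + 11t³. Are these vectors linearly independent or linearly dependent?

linearly dependent

Take coordinates with respect to the standard basis {1, t, …, t³}.
Two of the vectors are equal, giving an immediate dependence.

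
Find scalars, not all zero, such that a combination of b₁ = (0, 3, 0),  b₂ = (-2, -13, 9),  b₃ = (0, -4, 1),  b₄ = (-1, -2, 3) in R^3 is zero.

b₁ - b₂ + 3b₃ + 2b₄ = 0

Write the vectors as columns of a matrix and find a nonzero vector in its null space.
The free variable yields coefficients (1, -1, 3, 2) (any nonzero multiple also works).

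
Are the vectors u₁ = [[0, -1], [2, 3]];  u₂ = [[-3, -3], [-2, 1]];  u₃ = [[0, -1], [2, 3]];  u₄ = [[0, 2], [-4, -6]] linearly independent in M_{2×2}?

linearly dependent

Take coordinates with respect to the standard basis {E₁₁, E₁₂, E₂₁, E₂₂}.
Row-reduce the matrix whose columns are u₁, u₂, u₃, u₄.
The reduction yields 2 nonzero rows, so the rank is 2.
Since rank 2 < 4, the set is linearly dependent.
Indeed u₁ - u₃ = 0.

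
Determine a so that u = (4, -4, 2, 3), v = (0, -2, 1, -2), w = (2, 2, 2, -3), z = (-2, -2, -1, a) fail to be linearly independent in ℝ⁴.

Dependence holds iff the 4×4 matrix [u v w z] is singular.
Cofactor expansion gives det = 4 - 24*a.
This vanishes exactly when a = 1/6.

a = 1/6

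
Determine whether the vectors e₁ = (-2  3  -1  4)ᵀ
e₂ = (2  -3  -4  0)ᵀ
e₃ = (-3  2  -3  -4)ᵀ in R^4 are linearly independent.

linearly independent

Place the vectors as rows of a 3×4 matrix and reduce to echelon form.
The reduction yields 3 nonzero rows, so the rank is 3.
Since rank = 3 (the number of vectors), the set is linearly independent.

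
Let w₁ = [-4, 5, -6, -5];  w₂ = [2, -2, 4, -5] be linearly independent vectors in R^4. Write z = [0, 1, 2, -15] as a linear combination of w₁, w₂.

z = w₁ + 2w₂

Since w₁, w₂ are independent, the coefficients expressing z are uniquely determined by a linear system.
The system has the unique solution (a₁, a₂) = (1, 2).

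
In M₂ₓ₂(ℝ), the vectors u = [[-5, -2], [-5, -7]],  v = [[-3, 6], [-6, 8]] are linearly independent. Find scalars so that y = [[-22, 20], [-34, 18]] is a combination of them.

Identify each element with its coordinate vector in ℝ⁴ via {E₁₁, E₁₂, E₂₁, E₂₂}.
Write y = a₁u + a₂v and equate components.
The system has the unique solution (a₁, a₂) = (2, 4).

y = 2u + 4v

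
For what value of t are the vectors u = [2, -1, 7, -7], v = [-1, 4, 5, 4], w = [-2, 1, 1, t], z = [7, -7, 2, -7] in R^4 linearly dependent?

Dependence holds iff the 4×4 matrix [u v w z] is singular.
The determinant works out to 98*t + 322.
This vanishes exactly when t = -23/7.

t = -23/7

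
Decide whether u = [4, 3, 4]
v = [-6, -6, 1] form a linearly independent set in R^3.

Place the vectors as rows of a 2×3 matrix and reduce to echelon form.
The reduction yields 2 nonzero rows, so the rank is 2.
Since rank = 2 (the number of vectors), the set is linearly independent.

linearly independent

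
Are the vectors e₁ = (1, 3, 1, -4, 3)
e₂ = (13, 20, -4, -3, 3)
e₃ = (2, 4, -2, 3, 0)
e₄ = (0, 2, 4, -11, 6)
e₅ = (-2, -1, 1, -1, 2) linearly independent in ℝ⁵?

linearly dependent

The matrix [e₁|e₂|e₃|e₄|e₅] has determinant 0.
A zero determinant means the columns are linearly dependent.
Indeed 2e₁ - e₃ - e₄ = 0.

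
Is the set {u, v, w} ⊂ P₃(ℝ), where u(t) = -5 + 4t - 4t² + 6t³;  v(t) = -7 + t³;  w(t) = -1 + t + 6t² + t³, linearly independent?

Take coordinates with respect to the standard basis {1, t, …, t³}.
Row-reduce the matrix whose columns are u, v, w.
The reduction yields 3 nonzero rows, so the rank is 3.
Since rank = 3 (the number of vectors), the set is linearly independent.

linearly independent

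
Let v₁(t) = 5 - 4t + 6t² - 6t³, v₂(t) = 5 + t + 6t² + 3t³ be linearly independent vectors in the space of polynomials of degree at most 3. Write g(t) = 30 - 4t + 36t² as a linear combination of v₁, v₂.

Take coordinate vectors relative to {1, t, …, t³}.
Write g = a₁v₁ + a₂v₂ and equate components.
Back-substitution yields (a₁, a₂) = (2, 4).

g = 2v₁ + 4v₂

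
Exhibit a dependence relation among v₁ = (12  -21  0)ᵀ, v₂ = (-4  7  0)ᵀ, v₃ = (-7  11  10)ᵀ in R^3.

Set up α₁v₁ + … + α₃v₃ = 0 and solve the homogeneous system.
One solution (up to scaling) is (1, 3, 0).

v₁ + 3v₂ = 0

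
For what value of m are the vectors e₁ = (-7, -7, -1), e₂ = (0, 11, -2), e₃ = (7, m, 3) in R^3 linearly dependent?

The set is linearly dependent precisely when det[e₁; e₂; e₃] = 0.
Cofactor expansion gives det = -14*m - 56.
Setting this to zero gives m = -4.

m = -4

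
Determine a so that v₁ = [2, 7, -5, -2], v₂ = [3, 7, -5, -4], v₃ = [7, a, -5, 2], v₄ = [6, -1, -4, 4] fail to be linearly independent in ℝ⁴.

a = 7/12

Place the vectors as rows of a 4×4 matrix; dependence ⇔ determinant zero.
The determinant works out to 42 - 72*a.
Setting this to zero gives a = 7/12.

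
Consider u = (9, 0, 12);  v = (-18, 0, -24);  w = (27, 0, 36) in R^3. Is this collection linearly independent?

Row-reduce the matrix whose columns are u, v, w.
The reduction yields 1 nonzero row, so the rank is 1.
Since rank 1 < 3, the set is linearly dependent.
Indeed 2u + v = 0.

linearly dependent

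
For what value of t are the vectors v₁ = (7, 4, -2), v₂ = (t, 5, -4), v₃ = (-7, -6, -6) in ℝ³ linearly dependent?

t = 28/3

The set is linearly dependent precisely when det[v₁; v₂; v₃] = 0.
The determinant works out to 36*t - 336.
This vanishes exactly when t = 28/3.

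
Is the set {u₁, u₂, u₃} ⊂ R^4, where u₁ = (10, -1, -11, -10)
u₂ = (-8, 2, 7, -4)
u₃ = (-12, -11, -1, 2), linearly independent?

Place the vectors as rows of a 3×4 matrix and reduce to echelon form.
The reduction yields 3 nonzero rows, so the rank is 3.
Since rank = 3 (the number of vectors), the set is linearly independent.

linearly independent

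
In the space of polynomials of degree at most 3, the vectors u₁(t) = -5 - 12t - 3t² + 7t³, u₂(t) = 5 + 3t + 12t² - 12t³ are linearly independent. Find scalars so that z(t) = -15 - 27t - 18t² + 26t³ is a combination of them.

z = 2u₁ - u₂

Work in coordinates with respect to the standard basis {1, t, …, t³}.
Write z = c₁u₁ + c₂u₂ and equate components.
Back-substitution yields (c₁, c₂) = (2, -1).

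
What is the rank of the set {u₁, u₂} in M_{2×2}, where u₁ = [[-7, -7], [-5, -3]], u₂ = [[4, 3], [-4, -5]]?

Pass to coordinate vectors with respect to the basis {E₁₁, E₁₂, E₂₁, E₂₂}.
Apply Gaussian elimination to the matrix whose rows are u₁, u₂.
The echelon form has 2 nonzero rows, so the rank is 2.

rank 2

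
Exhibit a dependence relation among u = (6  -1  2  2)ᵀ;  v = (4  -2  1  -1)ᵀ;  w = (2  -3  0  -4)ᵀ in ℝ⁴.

Row-reduce the matrix with u, v, w as columns; the null space gives the coefficients.
The free variable yields coefficients (1, -2, 1) (any nonzero multiple also works).

u - 2v + w = 0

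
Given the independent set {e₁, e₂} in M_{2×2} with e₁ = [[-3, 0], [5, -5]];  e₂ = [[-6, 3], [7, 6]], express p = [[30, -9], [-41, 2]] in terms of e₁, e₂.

p = -4e₁ - 3e₂

Take coordinate vectors relative to {E₁₁, E₁₂, E₂₁, E₂₂}.
Solve the system with e₁, e₂ as columns and p as the right-hand side.
The system has the unique solution (c₁, c₂) = (-4, -3).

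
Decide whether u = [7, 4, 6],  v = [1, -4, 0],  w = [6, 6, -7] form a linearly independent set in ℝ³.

The matrix [u|v|w] has determinant 404.
A nonzero determinant means the columns are linearly independent.

linearly independent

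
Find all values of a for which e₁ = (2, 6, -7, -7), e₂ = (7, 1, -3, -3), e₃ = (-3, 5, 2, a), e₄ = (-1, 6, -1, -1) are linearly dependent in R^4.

a = 2

The vectors are dependent exactly when the determinant of the matrix with rows e₁, e₂, e₃, e₄ vanishes.
Cofactor expansion gives det = 207*a - 414.
Solving 207*a - 414 = 0 yields a = 2.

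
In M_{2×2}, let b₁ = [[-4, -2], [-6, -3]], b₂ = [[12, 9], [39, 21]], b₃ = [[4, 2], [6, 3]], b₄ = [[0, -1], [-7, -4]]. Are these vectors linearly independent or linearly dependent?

linearly dependent

Write each element as a coordinate vector in ℝ⁴ using {E₁₁, E₁₂, E₂₁, E₂₂}.
Row-reduce the matrix whose columns are b₁, b₂, b₃, b₄.
The reduction yields 2 nonzero rows, so the rank is 2.
Since rank 2 < 4, the set is linearly dependent.
Indeed b₁ + b₃ = 0.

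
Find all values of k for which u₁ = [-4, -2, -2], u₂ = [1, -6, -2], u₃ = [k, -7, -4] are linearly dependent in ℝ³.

The set is linearly dependent precisely when det[u₁; u₂; u₃] = 0.
The determinant works out to -8*k - 34.
Solving -8*k - 34 = 0 yields k = -17/4.

k = -17/4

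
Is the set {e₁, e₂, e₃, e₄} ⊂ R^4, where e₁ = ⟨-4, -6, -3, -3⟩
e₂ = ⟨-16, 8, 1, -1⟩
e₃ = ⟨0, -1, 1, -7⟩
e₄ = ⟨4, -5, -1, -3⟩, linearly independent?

Place the vectors as rows of a 4×4 matrix and reduce to echelon form.
The reduction yields 3 nonzero rows, so the rank is 3.
Since rank 3 < 4, the set is linearly dependent.

linearly dependent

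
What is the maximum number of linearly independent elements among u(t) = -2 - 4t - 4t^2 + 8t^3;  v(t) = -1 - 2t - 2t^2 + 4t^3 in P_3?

Use coordinates relative to {1, t, …, t^3}.
Row-reduce the 2×4 matrix with these as rows.
There is 1 pivot column, so rank = 1.

1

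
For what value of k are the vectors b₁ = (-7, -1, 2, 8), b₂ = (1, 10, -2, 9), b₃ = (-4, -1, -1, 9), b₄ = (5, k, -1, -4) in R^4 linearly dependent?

Dependence holds iff the 4×4 matrix [b₁ b₂ b₃ b₄] is singular.
Expanding, det = 477 - 99*k.
Solving 477 - 99*k = 0 yields k = 53/11.

k = 53/11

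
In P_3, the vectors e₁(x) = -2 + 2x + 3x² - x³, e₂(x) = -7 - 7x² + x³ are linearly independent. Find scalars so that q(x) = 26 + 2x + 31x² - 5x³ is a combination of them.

q = e₁ - 4e₂

Identify each element with its coordinate vector in ℝ⁴ via {1, x, …, x³}.
Write q = α₁e₁ + α₂e₂ and equate components.
Row-reducing the augmented matrix gives the unique coefficients (α₁, α₂) = (1, -4).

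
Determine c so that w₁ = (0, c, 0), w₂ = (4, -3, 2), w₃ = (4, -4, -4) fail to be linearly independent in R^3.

The set is linearly dependent precisely when det[w₁; w₂; w₃] = 0.
The determinant works out to 24*c.
Setting this to zero gives c = 0.

c = 0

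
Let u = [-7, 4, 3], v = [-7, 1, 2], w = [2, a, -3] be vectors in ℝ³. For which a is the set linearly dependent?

a = -53/7

The set is linearly dependent precisely when det[u; v; w] = 0.
Cofactor expansion gives det = -7*a - 53.
Setting this to zero gives a = -53/7.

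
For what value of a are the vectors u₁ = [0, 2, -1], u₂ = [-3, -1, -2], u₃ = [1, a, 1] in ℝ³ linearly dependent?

Place the vectors as rows of a 3×3 matrix; dependence ⇔ determinant zero.
The determinant works out to 3*a + 1.
Setting this to zero gives a = -1/3.

a = -1/3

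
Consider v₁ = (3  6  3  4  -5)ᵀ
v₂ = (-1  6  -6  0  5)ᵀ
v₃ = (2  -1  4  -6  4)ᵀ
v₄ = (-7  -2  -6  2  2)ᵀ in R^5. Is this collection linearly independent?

Row-reduce the matrix whose columns are v₁, v₂, v₃, v₄.
The reduction yields 4 nonzero rows, so the rank is 4.
Since rank = 4 (the number of vectors), the set is linearly independent.

linearly independent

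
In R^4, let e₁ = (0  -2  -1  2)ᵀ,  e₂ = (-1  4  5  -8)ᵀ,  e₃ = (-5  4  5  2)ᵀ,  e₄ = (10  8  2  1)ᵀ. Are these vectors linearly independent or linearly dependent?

Row-reduce the matrix whose columns are e₁, e₂, e₃, e₄.
The reduction yields 4 nonzero rows, so the rank is 4.
Since rank = 4 (the number of vectors), the set is linearly independent.

linearly independent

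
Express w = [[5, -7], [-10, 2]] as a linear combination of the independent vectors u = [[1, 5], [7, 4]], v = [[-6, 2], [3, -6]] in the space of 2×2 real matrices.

Take coordinate vectors relative to {E₁₁, E₁₂, E₂₁, E₂₂}.
Solve the system with u, v as columns and w as the right-hand side.
The system has the unique solution (c₁, c₂) = (-1, -1).

w = -u - v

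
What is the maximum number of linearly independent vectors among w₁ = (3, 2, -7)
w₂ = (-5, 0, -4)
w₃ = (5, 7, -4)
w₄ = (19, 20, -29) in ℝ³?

Apply Gaussian elimination to the matrix whose rows are w₁, w₂, w₃, w₄.
Reduction leaves 3 leading entries, giving rank 3.
(With 4 elements in a 3-dimensional space the rank is at most 3.)

3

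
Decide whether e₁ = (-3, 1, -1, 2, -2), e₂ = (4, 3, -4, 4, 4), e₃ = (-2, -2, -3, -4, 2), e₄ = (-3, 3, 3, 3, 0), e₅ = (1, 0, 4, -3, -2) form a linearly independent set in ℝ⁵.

Place the vectors as rows of a 5×5 matrix and reduce to echelon form.
The reduction yields 5 nonzero rows, so the rank is 5.
Since rank = 5 (the number of vectors), the set is linearly independent.

linearly independent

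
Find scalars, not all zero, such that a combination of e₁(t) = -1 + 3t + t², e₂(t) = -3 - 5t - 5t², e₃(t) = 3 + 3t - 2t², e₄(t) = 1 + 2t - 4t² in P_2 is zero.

Write each element as a vector in ℝ³ using {1, t, t²}.
Set up α₁e₁ + … + α₄e₄ = 0 and solve the homogeneous system.
One solution (up to scaling) is (1, 1, 2, -2).

e₁ + e₂ + 2e₃ - 2e₄ = 0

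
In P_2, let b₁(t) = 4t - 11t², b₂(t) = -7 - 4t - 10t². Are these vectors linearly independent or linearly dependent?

linearly independent

Write each element as a coordinate vector in ℝ³ using {1, t, t²}.
Place the vectors as rows of a 2×3 matrix and reduce to echelon form.
The reduction yields 2 nonzero rows, so the rank is 2.
Since rank = 2 (the number of vectors), the set is linearly independent.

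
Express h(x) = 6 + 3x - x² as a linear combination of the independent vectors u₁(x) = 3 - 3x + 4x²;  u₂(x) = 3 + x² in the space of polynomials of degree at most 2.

Take coordinate vectors relative to {1, x, x²}.
Solve the system with u₁, u₂ as columns and h as the right-hand side.
Back-substitution yields (c₁, c₂) = (-1, 3).

h = -u₁ + 3u₂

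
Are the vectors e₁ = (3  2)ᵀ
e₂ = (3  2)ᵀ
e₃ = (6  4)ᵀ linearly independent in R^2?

linearly dependent

There are 3 vectors in a 2-dimensional space, so they cannot be linearly independent.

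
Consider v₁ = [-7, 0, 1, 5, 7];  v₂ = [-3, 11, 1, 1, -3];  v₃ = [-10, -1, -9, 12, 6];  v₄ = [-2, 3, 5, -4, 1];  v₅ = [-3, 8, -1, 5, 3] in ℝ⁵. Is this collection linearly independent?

linearly independent

Form the 5×5 matrix with these as columns; its determinant is -9424.
A nonzero determinant means the columns are linearly independent.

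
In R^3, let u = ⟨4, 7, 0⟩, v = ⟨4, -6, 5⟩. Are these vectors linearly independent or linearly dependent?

linearly independent

Place the vectors as rows of a 2×3 matrix and reduce to echelon form.
The reduction yields 2 nonzero rows, so the rank is 2.
Since rank = 2 (the number of vectors), the set is linearly independent.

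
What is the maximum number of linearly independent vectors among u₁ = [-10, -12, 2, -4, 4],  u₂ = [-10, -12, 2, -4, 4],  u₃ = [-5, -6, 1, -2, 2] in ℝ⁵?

Apply Gaussian elimination to the matrix whose rows are u₁, u₂, u₃.
There is 1 pivot column, so rank = 1.

1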